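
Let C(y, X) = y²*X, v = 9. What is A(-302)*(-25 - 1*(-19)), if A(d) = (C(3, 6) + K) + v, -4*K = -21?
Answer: -819/2 ≈ -409.50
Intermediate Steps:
K = 21/4 (K = -¼*(-21) = 21/4 ≈ 5.2500)
C(y, X) = X*y²
A(d) = 273/4 (A(d) = (6*3² + 21/4) + 9 = (6*9 + 21/4) + 9 = (54 + 21/4) + 9 = 237/4 + 9 = 273/4)
A(-302)*(-25 - 1*(-19)) = 273*(-25 - 1*(-19))/4 = 273*(-25 + 19)/4 = (273/4)*(-6) = -819/2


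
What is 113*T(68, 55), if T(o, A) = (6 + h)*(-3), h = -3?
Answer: -1017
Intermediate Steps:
T(o, A) = -9 (T(o, A) = (6 - 3)*(-3) = 3*(-3) = -9)
113*T(68, 55) = 113*(-9) = -1017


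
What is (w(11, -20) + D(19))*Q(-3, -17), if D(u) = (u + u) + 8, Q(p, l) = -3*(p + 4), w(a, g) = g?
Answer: -78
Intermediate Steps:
Q(p, l) = -12 - 3*p (Q(p, l) = -3*(4 + p) = -12 - 3*p)
D(u) = 8 + 2*u (D(u) = 2*u + 8 = 8 + 2*u)
(w(11, -20) + D(19))*Q(-3, -17) = (-20 + (8 + 2*19))*(-12 - 3*(-3)) = (-20 + (8 + 38))*(-12 + 9) = (-20 + 46)*(-3) = 26*(-3) = -78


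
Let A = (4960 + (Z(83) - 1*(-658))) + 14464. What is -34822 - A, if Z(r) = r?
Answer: -54987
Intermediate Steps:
A = 20165 (A = (4960 + (83 - 1*(-658))) + 14464 = (4960 + (83 + 658)) + 14464 = (4960 + 741) + 14464 = 5701 + 14464 = 20165)
-34822 - A = -34822 - 1*20165 = -34822 - 20165 = -54987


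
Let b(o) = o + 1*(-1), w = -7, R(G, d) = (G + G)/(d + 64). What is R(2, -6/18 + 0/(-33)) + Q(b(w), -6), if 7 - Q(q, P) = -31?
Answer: 7270/191 ≈ 38.063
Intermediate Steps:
R(G, d) = 2*G/(64 + d) (R(G, d) = (2*G)/(64 + d) = 2*G/(64 + d))
b(o) = -1 + o (b(o) = o - 1 = -1 + o)
Q(q, P) = 38 (Q(q, P) = 7 - 1*(-31) = 7 + 31 = 38)
R(2, -6/18 + 0/(-33)) + Q(b(w), -6) = 2*2/(64 + (-6/18 + 0/(-33))) + 38 = 2*2/(64 + (-6*1/18 + 0*(-1/33))) + 38 = 2*2/(64 + (-1/3 + 0)) + 38 = 2*2/(64 - 1/3) + 38 = 2*2/(191/3) + 38 = 2*2*(3/191) + 38 = 12/191 + 38 = 7270/191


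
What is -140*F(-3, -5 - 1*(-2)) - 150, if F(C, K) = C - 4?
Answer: 830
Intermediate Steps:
F(C, K) = -4 + C
-140*F(-3, -5 - 1*(-2)) - 150 = -140*(-4 - 3) - 150 = -140*(-7) - 150 = 980 - 150 = 830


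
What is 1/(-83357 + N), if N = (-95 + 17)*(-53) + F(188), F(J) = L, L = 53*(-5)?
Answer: -1/79488 ≈ -1.2581e-5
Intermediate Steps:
L = -265
F(J) = -265
N = 3869 (N = (-95 + 17)*(-53) - 265 = -78*(-53) - 265 = 4134 - 265 = 3869)
1/(-83357 + N) = 1/(-83357 + 3869) = 1/(-79488) = -1/79488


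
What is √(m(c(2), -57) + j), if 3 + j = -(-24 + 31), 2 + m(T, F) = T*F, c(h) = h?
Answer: 3*I*√14 ≈ 11.225*I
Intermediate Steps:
m(T, F) = -2 + F*T (m(T, F) = -2 + T*F = -2 + F*T)
j = -10 (j = -3 - (-24 + 31) = -3 - 1*7 = -3 - 7 = -10)
√(m(c(2), -57) + j) = √((-2 - 57*2) - 10) = √((-2 - 114) - 10) = √(-116 - 10) = √(-126) = 3*I*√14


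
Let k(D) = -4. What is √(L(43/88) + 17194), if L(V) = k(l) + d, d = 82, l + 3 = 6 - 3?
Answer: 2*√4318 ≈ 131.42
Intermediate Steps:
l = 0 (l = -3 + (6 - 3) = -3 + 3 = 0)
L(V) = 78 (L(V) = -4 + 82 = 78)
√(L(43/88) + 17194) = √(78 + 17194) = √17272 = 2*√4318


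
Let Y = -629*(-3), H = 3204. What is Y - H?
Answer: -1317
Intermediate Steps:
Y = 1887
Y - H = 1887 - 1*3204 = 1887 - 3204 = -1317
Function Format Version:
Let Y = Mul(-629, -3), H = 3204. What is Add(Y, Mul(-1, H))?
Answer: -1317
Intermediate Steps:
Y = 1887
Add(Y, Mul(-1, H)) = Add(1887, Mul(-1, 3204)) = Add(1887, -3204) = -1317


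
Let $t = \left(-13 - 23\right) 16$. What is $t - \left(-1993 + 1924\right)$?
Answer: $-507$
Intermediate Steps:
$t = -576$ ($t = \left(-36\right) 16 = -576$)
$t - \left(-1993 + 1924\right) = -576 - \left(-1993 + 1924\right) = -576 - -69 = -576 + 69 = -507$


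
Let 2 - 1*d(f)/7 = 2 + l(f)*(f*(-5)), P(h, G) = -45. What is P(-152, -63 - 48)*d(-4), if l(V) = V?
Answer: -25200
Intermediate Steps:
d(f) = 35*f**2 (d(f) = 14 - 7*(2 + f*(f*(-5))) = 14 - 7*(2 + f*(-5*f)) = 14 - 7*(2 - 5*f**2) = 14 + (-14 + 35*f**2) = 35*f**2)
P(-152, -63 - 48)*d(-4) = -1575*(-4)**2 = -1575*16 = -45*560 = -25200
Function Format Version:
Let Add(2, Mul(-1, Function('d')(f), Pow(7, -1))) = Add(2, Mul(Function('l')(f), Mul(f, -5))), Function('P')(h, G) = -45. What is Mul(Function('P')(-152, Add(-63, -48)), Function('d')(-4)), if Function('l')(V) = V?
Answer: -25200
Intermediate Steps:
Function('d')(f) = Mul(35, Pow(f, 2)) (Function('d')(f) = Add(14, Mul(-7, Add(2, Mul(f, Mul(f, -5))))) = Add(14, Mul(-7, Add(2, Mul(f, Mul(-5, f))))) = Add(14, Mul(-7, Add(2, Mul(-5, Pow(f, 2))))) = Add(14, Add(-14, Mul(35, Pow(f, 2)))) = Mul(35, Pow(f, 2)))
Mul(Function('P')(-152, Add(-63, -48)), Function('d')(-4)) = Mul(-45, Mul(35, Pow(-4, 2))) = Mul(-45, Mul(35, 16)) = Mul(-45, 560) = -25200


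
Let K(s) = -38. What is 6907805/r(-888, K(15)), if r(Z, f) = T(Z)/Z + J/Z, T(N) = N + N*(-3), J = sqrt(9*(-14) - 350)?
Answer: -2723554092960/788663 + 3067065420*I*sqrt(119)/788663 ≈ -3.4534e+6 + 42423.0*I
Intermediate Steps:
J = 2*I*sqrt(119) (J = sqrt(-126 - 350) = sqrt(-476) = 2*I*sqrt(119) ≈ 21.817*I)
T(N) = -2*N (T(N) = N - 3*N = -2*N)
r(Z, f) = -2 + 2*I*sqrt(119)/Z (r(Z, f) = (-2*Z)/Z + (2*I*sqrt(119))/Z = -2 + 2*I*sqrt(119)/Z)
6907805/r(-888, K(15)) = 6907805/(-2 + 2*I*sqrt(119)/(-888)) = 6907805/(-2 + 2*I*sqrt(119)*(-1/888)) = 6907805/(-2 - I*sqrt(119)/444)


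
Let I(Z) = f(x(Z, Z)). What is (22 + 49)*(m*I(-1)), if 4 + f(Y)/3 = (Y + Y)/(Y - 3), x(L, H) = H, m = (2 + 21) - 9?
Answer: -10437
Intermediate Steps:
m = 14 (m = 23 - 9 = 14)
f(Y) = -12 + 6*Y/(-3 + Y) (f(Y) = -12 + 3*((Y + Y)/(Y - 3)) = -12 + 3*((2*Y)/(-3 + Y)) = -12 + 3*(2*Y/(-3 + Y)) = -12 + 6*Y/(-3 + Y))
I(Z) = 6*(6 - Z)/(-3 + Z)
(22 + 49)*(m*I(-1)) = (22 + 49)*(14*(6*(6 - 1*(-1))/(-3 - 1))) = 71*(14*(6*(6 + 1)/(-4))) = 71*(14*(6*(-1/4)*7)) = 71*(14*(-21/2)) = 71*(-147) = -10437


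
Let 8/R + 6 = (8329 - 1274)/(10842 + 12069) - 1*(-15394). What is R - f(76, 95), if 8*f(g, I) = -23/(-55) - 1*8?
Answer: 147098801811/155127070120 ≈ 0.94825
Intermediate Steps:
f(g, I) = -417/440 (f(g, I) = (-23/(-55) - 1*8)/8 = (-23*(-1/55) - 8)/8 = (23/55 - 8)/8 = (⅛)*(-417/55) = -417/440)
R = 183288/352561523 (R = 8/(-6 + ((8329 - 1274)/(10842 + 12069) - 1*(-15394))) = 8/(-6 + (7055/22911 + 15394)) = 8/(-6 + 352698989/22911) = 8/(352561523/22911) = 8*(22911/352561523) = 183288/352561523 ≈ 0.00051988)
R - f(76, 95) = 183288/352561523 - 1*(-417/440) = 183288/352561523 + 417/440 = 147098801811/155127070120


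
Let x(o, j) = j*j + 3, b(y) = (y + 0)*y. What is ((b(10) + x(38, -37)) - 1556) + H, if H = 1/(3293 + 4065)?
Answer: -618071/7358 ≈ -84.000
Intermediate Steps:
b(y) = y² (b(y) = y*y = y²)
x(o, j) = 3 + j² (x(o, j) = j² + 3 = 3 + j²)
H = 1/7358 ≈ 0.00013591
((b(10) + x(38, -37)) - 1556) + H = ((10² + (3 + (-37)²)) - 1556) + 1/7358 = ((100 + (3 + 1369)) - 1556) + 1/7358 = ((100 + 1372) - 1556) + 1/7358 = (1472 - 1556) + 1/7358 = -84 + 1/7358 = -618071/7358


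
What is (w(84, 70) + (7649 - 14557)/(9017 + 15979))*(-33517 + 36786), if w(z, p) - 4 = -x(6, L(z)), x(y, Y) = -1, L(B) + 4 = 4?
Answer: 96494342/6249 ≈ 15442.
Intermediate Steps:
L(B) = 0 (L(B) = -4 + 4 = 0)
w(z, p) = 5 (w(z, p) = 4 - 1*(-1) = 4 + 1 = 5)
(w(84, 70) + (7649 - 14557)/(9017 + 15979))*(-33517 + 36786) = (5 + (7649 - 14557)/(9017 + 15979))*(-33517 + 36786) = (5 - 6908/24996)*3269 = (5 - 6908*1/24996)*3269 = (5 - 1727/6249)*3269 = (29518/6249)*3269 = 96494342/6249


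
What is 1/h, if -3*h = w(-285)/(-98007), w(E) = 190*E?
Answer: -98007/18050 ≈ -5.4297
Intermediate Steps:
h = -18050/98007 (h = -190*(-285)/(3*(-98007)) = -(-18050)*(-1)/98007 = -1/3*18050/32669 = -18050/98007 ≈ -0.18417)
1/h = 1/(-18050/98007) = -98007/18050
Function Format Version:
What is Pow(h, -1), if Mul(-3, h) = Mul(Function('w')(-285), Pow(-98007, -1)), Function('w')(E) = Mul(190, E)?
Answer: Rational(-98007, 18050) ≈ -5.4297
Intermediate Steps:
h = Rational(-18050, 98007) (h = Mul(Rational(-1, 3), Mul(Mul(190, -285), Pow(-98007, -1))) = Mul(Rational(-1, 3), Mul(-54150, Rational(-1, 98007))) = Mul(Rational(-1, 3), Rational(18050, 32669)) = Rational(-18050, 98007) ≈ -0.18417)
Pow(h, -1) = Pow(Rational(-18050, 98007), -1) = Rational(-98007, 18050)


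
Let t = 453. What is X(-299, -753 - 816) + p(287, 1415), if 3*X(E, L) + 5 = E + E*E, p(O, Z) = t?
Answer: 30152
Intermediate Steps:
p(O, Z) = 453
X(E, L) = -5/3 + E/3 + E²/3 (X(E, L) = -5/3 + (E + E*E)/3 = -5/3 + (E + E²)/3 = -5/3 + (E/3 + E²/3) = -5/3 + E/3 + E²/3)
X(-299, -753 - 816) + p(287, 1415) = (-5/3 + (⅓)*(-299) + (⅓)*(-299)²) + 453 = (-5/3 - 299/3 + (⅓)*89401) + 453 = (-5/3 - 299/3 + 89401/3) + 453 = 29699 + 453 = 30152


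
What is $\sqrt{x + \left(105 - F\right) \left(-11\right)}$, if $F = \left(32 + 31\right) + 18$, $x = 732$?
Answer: $6 \sqrt{13} \approx 21.633$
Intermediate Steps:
$F = 81$ ($F = 63 + 18 = 81$)
$\sqrt{x + \left(105 - F\right) \left(-11\right)} = \sqrt{732 + \left(105 - 81\right) \left(-11\right)} = \sqrt{732 + 24 \left(-11\right)} = \sqrt{732 - 264} = \sqrt{468} = 6 \sqrt{13}$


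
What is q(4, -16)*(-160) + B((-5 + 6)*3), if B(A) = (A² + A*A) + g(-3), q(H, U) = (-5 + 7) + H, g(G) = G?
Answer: -945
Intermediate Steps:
q(H, U) = 2 + H
B(A) = -3 + 2*A² (B(A) = (A² + A*A) - 3 = (A² + A²) - 3 = 2*A² - 3 = -3 + 2*A²)
q(4, -16)*(-160) + B((-5 + 6)*3) = (2 + 4)*(-160) + (-3 + 2*((-5 + 6)*3)²) = 6*(-160) + (-3 + 2*(1*3)²) = -960 + (-3 + 2*3²) = -960 + (-3 + 2*9) = -960 + (-3 + 18) = -960 + 15 = -945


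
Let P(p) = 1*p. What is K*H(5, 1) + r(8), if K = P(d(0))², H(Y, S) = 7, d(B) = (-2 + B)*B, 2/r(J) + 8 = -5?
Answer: -2/13 ≈ -0.15385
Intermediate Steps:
r(J) = -2/13 (r(J) = 2/(-8 - 5) = 2/(-13) = 2*(-1/13) = -2/13)
d(B) = B*(-2 + B)
P(p) = p
K = 0 (K = (0*(-2 + 0))² = (0*(-2))² = 0² = 0)
K*H(5, 1) + r(8) = 0*7 - 2/13 = 0 - 2/13 = -2/13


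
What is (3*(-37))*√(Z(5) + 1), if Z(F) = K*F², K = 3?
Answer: -222*√19 ≈ -967.68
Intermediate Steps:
Z(F) = 3*F²
(3*(-37))*√(Z(5) + 1) = (3*(-37))*√(3*5² + 1) = -111*√(3*25 + 1) = -111*√(75 + 1) = -222*√19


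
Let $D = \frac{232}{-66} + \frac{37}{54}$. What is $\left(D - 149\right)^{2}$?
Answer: $\frac{8133694969}{352836} \approx 23052.0$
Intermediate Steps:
$D = - \frac{1681}{594}$ ($D = 232 \left(- \frac{1}{66}\right) + 37 \cdot \frac{1}{54} = - \frac{116}{33} + \frac{37}{54} = - \frac{1681}{594} \approx -2.83$)
$\left(D - 149\right)^{2} = \left(- \frac{1681}{594} - 149\right)^{2} = \left(- \frac{90187}{594}\right)^{2} = \frac{8133694969}{352836}$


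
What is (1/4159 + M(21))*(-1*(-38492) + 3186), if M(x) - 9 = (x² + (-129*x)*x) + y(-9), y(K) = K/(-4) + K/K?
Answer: -19565010506587/8318 ≈ -2.3521e+9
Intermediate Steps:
y(K) = 1 - K/4 (y(K) = K*(-¼) + 1 = -K/4 + 1 = 1 - K/4)
M(x) = 49/4 - 128*x² (M(x) = 9 + ((x² + (-129*x)*x) + (1 - ¼*(-9))) = 9 + ((x² - 129*x²) + (1 + 9/4)) = 9 + (-128*x² + 13/4) = 9 + (13/4 - 128*x²) = 49/4 - 128*x²)
(1/4159 + M(21))*(-1*(-38492) + 3186) = (1/4159 + (49/4 - 128*21²))*(-1*(-38492) + 3186) = (1/4159 + (49/4 - 128*441))*(38492 + 3186) = (1/4159 + (49/4 - 56448))*41678 = (1/4159 - 225743/4)*41678 = -938865133/16636*41678 = -19565010506587/8318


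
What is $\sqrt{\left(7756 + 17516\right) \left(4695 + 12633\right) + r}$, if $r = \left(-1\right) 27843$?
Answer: $\sqrt{437885373} \approx 20926.0$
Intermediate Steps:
$r = -27843$
$\sqrt{\left(7756 + 17516\right) \left(4695 + 12633\right) + r} = \sqrt{\left(7756 + 17516\right) \left(4695 + 12633\right) - 27843} = \sqrt{25272 \cdot 17328 - 27843} = \sqrt{437913216 - 27843} = \sqrt{437885373}$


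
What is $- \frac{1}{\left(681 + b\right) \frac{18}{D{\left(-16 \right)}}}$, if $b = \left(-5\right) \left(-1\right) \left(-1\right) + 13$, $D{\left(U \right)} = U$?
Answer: $\frac{8}{6201} \approx 0.0012901$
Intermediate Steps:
$b = 8$ ($b = 5 \left(-1\right) + 13 = -5 + 13 = 8$)
$- \frac{1}{\left(681 + b\right) \frac{18}{D{\left(-16 \right)}}} = - \frac{1}{\left(681 + 8\right) \frac{18}{-16}} = - \frac{1}{689 \cdot 18 \left(- \frac{1}{16}\right)} = - \frac{1}{689 \left(- \frac{9}{8}\right)} = - \frac{-8}{689 \cdot 9} = \left(-1\right) \left(- \frac{8}{6201}\right) = \frac{8}{6201}$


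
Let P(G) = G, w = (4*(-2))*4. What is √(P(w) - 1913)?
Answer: I*√1945 ≈ 44.102*I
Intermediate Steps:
w = -32 (w = -8*4 = -32)
√(P(w) - 1913) = √(-32 - 1913) = √(-1945) = I*√1945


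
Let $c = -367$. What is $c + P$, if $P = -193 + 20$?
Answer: $-540$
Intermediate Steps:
$P = -173$
$c + P = -367 - 173 = -540$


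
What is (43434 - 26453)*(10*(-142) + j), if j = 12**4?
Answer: 328004996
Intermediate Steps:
j = 20736
(43434 - 26453)*(10*(-142) + j) = (43434 - 26453)*(10*(-142) + 20736) = 16981*(-1420 + 20736) = 16981*19316 = 328004996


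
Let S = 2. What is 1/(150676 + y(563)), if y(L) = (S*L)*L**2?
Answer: 1/357057770 ≈ 2.8007e-9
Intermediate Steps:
y(L) = 2*L**3 (y(L) = (2*L)*L**2 = 2*L**3)
1/(150676 + y(563)) = 1/(150676 + 2*563**3) = 1/(150676 + 2*178453547) = 1/(150676 + 356907094) = 1/357057770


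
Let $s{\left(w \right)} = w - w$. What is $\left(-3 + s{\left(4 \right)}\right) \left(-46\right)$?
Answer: $138$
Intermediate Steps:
$s{\left(w \right)} = 0$
$\left(-3 + s{\left(4 \right)}\right) \left(-46\right) = \left(-3 + 0\right) \left(-46\right) = \left(-3\right) \left(-46\right) = 138$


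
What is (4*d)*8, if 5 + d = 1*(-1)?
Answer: -192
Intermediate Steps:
d = -6 (d = -5 + 1*(-1) = -5 - 1 = -6)
(4*d)*8 = (4*(-6))*8 = -24*8 = -192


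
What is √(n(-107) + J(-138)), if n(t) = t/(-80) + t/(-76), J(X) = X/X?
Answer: √540835/380 ≈ 1.9353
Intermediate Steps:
J(X) = 1
n(t) = -39*t/1520 (n(t) = t*(-1/80) + t*(-1/76) = -t/80 - t/76 = -39*t/1520)
√(n(-107) + J(-138)) = √(-39/1520*(-107) + 1) = √(4173/1520 + 1) = √(5693/1520) = √540835/380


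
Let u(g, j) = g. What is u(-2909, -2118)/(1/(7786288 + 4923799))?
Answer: -36973643083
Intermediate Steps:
u(-2909, -2118)/(1/(7786288 + 4923799)) = -2909/(1/(7786288 + 4923799)) = -2909/(1/12710087) = -2909/1/12710087 = -2909*12710087 = -36973643083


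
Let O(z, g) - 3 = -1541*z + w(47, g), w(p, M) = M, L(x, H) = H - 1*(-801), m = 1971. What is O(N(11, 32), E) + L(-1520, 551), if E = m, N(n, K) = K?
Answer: -45986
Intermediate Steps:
L(x, H) = 801 + H (L(x, H) = H + 801 = 801 + H)
E = 1971
O(z, g) = 3 + g - 1541*z (O(z, g) = 3 + (-1541*z + g) = 3 + (g - 1541*z) = 3 + g - 1541*z)
O(N(11, 32), E) + L(-1520, 551) = (3 + 1971 - 1541*32) + (801 + 551) = (3 + 1971 - 49312) + 1352 = -47338 + 1352 = -45986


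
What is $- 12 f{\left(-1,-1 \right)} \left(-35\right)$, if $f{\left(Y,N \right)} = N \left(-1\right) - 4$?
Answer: $-1260$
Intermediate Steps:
$f{\left(Y,N \right)} = -4 - N$ ($f{\left(Y,N \right)} = - N - 4 = -4 - N$)
$- 12 f{\left(-1,-1 \right)} \left(-35\right) = - 12 \left(-4 - -1\right) \left(-35\right) = - 12 \left(-4 + 1\right) \left(-35\right) = \left(-12\right) \left(-3\right) \left(-35\right) = 36 \left(-35\right) = -1260$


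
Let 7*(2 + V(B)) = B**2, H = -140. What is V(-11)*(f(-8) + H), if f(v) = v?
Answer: -15836/7 ≈ -2262.3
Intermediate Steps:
V(B) = -2 + B**2/7
V(-11)*(f(-8) + H) = (-2 + (1/7)*(-11)**2)*(-8 - 140) = (-2 + (1/7)*121)*(-148) = (-2 + 121/7)*(-148) = (107/7)*(-148) = -15836/7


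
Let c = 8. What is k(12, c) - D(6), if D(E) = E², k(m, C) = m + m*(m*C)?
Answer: 1128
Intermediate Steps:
k(m, C) = m + C*m² (k(m, C) = m + m*(C*m) = m + C*m²)
k(12, c) - D(6) = 12*(1 + 8*12) - 1*6² = 12*(1 + 96) - 1*36 = 12*97 - 36 = 1164 - 36 = 1128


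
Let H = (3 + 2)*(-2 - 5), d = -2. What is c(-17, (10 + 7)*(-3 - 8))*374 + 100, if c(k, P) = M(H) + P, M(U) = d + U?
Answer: -83676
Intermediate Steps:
H = -35 (H = 5*(-7) = -35)
M(U) = -2 + U
c(k, P) = -37 + P (c(k, P) = (-2 - 35) + P = -37 + P)
c(-17, (10 + 7)*(-3 - 8))*374 + 100 = (-37 + (10 + 7)*(-3 - 8))*374 + 100 = (-37 + 17*(-11))*374 + 100 = (-37 - 187)*374 + 100 = -224*374 + 100 = -83776 + 100 = -83676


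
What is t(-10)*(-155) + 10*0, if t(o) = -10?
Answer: 1550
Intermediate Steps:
t(-10)*(-155) + 10*0 = -10*(-155) + 10*0 = 1550 + 0 = 1550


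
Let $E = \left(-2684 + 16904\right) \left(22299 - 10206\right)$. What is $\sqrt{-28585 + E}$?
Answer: $5 \sqrt{6877355} \approx 13112.0$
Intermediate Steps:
$E = 171962460$ ($E = 14220 \cdot 12093 = 171962460$)
$\sqrt{-28585 + E} = \sqrt{-28585 + 171962460} = \sqrt{171933875} = 5 \sqrt{6877355}$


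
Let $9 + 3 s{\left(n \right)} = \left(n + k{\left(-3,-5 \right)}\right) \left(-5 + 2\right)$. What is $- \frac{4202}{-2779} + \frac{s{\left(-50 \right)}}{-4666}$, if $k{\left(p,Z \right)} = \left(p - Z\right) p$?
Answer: $\frac{19459245}{12966814} \approx 1.5007$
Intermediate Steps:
$k{\left(p,Z \right)} = p \left(p - Z\right)$
$s{\left(n \right)} = 3 - n$ ($s{\left(n \right)} = -3 + \frac{\left(n - 3 \left(-3 - -5\right)\right) \left(-5 + 2\right)}{3} = -3 + \frac{\left(n - 3 \left(-3 + 5\right)\right) \left(-3\right)}{3} = -3 + \frac{\left(n - 6\right) \left(-3\right)}{3} = -3 + \frac{\left(-6 + n\right) \left(-3\right)}{3} = -3 + \frac{18 - 3 n}{3} = -3 - \left(-6 + n\right) = 3 - n$)
$- \frac{4202}{-2779} + \frac{s{\left(-50 \right)}}{-4666} = - \frac{4202}{-2779} + \frac{3 - -50}{-4666} = \left(-4202\right) \left(- \frac{1}{2779}\right) + \left(3 + 50\right) \left(- \frac{1}{4666}\right) = \frac{4202}{2779} + 53 \left(- \frac{1}{4666}\right) = \frac{4202}{2779} - \frac{53}{4666} = \frac{19459245}{12966814}$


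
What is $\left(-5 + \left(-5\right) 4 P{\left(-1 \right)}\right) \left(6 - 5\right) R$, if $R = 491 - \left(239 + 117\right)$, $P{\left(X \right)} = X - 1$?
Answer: $4725$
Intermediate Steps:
$P{\left(X \right)} = -1 + X$ ($P{\left(X \right)} = X - 1 = -1 + X$)
$R = 135$ ($R = 491 - 356 = 135$)
$\left(-5 + \left(-5\right) 4 P{\left(-1 \right)}\right) \left(6 - 5\right) R = \left(-5 + \left(-5\right) 4 \left(-1 - 1\right)\right) \left(6 - 5\right) 135 = \left(-5 - -40\right) 1 \cdot 135 = \left(-5 + 40\right) 1 \cdot 135 = 35 \cdot 1 \cdot 135 = 35 \cdot 135 = 4725$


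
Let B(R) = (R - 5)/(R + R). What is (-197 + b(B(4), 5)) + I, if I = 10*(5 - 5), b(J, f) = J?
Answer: -1577/8 ≈ -197.13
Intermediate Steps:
B(R) = (-5 + R)/(2*R) (B(R) = (-5 + R)/((2*R)) = (-5 + R)*(1/(2*R)) = (-5 + R)/(2*R))
I = 0 (I = 10*0 = 0)
(-197 + b(B(4), 5)) + I = (-197 + (1/2)*(-5 + 4)/4) + 0 = (-197 + (1/2)*(1/4)*(-1)) + 0 = (-197 - 1/8) + 0 = -1577/8 + 0 = -1577/8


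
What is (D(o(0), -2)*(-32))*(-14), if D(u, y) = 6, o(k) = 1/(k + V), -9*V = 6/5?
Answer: 2688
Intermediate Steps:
V = -2/15 (V = -2/(3*5) = -⅑*6/5 = -2/15 ≈ -0.13333)
o(k) = 1/(-2/15 + k) (o(k) = 1/(k - 2/15) = 1/(-2/15 + k))
(D(o(0), -2)*(-32))*(-14) = (6*(-32))*(-14) = -192*(-14) = 2688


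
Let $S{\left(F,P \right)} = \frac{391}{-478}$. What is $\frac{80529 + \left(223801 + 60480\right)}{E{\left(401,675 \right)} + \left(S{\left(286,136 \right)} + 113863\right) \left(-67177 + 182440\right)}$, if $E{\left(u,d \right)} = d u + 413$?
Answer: $\frac{174379180}{6273447795413} \approx 2.7796 \cdot 10^{-5}$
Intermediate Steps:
$S{\left(F,P \right)} = - \frac{391}{478}$ ($S{\left(F,P \right)} = 391 \left(- \frac{1}{478}\right) = - \frac{391}{478}$)
$E{\left(u,d \right)} = 413 + d u$
$\frac{80529 + \left(223801 + 60480\right)}{E{\left(401,675 \right)} + \left(S{\left(286,136 \right)} + 113863\right) \left(-67177 + 182440\right)} = \frac{80529 + \left(223801 + 60480\right)}{\left(413 + 675 \cdot 401\right) + \left(- \frac{391}{478} + 113863\right) \left(-67177 + 182440\right)} = \frac{80529 + 284281}{\left(413 + 270675\right) + \frac{54426123}{478} \cdot 115263} = \frac{364810}{271088 + \frac{6273318215349}{478}} = \frac{364810}{\frac{6273447795413}{478}} = 364810 \cdot \frac{478}{6273447795413} = \frac{174379180}{6273447795413}$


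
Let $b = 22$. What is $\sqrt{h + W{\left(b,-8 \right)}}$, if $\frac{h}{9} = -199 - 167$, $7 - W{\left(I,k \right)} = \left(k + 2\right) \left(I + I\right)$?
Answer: $i \sqrt{3023} \approx 54.982 i$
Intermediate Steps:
$W{\left(I,k \right)} = 7 - 2 I \left(2 + k\right)$ ($W{\left(I,k \right)} = 7 - \left(k + 2\right) \left(I + I\right) = 7 - \left(2 + k\right) 2 I = 7 - 2 I \left(2 + k\right)$)
$h = -3294$ ($h = 9 \left(-199 - 167\right) = 9 \left(-366\right) = -3294$)
$\sqrt{h + W{\left(b,-8 \right)}} = \sqrt{-3294 - \left(81 - 352\right)} = \sqrt{-3294 + \left(7 - 88 + 352\right)} = \sqrt{-3294 + 271} = \sqrt{-3023} = i \sqrt{3023}$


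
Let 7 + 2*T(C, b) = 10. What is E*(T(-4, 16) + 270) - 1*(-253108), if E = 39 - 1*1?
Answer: 263425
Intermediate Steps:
E = 38 (E = 39 - 1 = 38)
T(C, b) = 3/2 (T(C, b) = -7/2 + (½)*10 = -7/2 + 5 = 3/2)
E*(T(-4, 16) + 270) - 1*(-253108) = 38*(3/2 + 270) - 1*(-253108) = 38*(543/2) + 253108 = 10317 + 253108 = 263425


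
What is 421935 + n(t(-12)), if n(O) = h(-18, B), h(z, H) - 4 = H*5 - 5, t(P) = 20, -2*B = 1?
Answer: 843863/2 ≈ 4.2193e+5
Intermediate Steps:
B = -1/2 (B = -1/2*1 = -1/2 ≈ -0.50000)
h(z, H) = -1 + 5*H (h(z, H) = 4 + (H*5 - 5) = 4 + (5*H - 5) = 4 + (-5 + 5*H) = -1 + 5*H)
n(O) = -7/2 (n(O) = -1 + 5*(-1/2) = -1 - 5/2 = -7/2)
421935 + n(t(-12)) = 421935 - 7/2 = 843863/2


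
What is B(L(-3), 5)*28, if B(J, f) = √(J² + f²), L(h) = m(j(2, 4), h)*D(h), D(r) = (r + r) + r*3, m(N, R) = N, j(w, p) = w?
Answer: 140*√37 ≈ 851.59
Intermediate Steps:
D(r) = 5*r (D(r) = 2*r + 3*r = 5*r)
L(h) = 10*h (L(h) = 2*(5*h) = 10*h)
B(L(-3), 5)*28 = √((10*(-3))² + 5²)*28 = √((-30)² + 25)*28 = √(900 + 25)*28 = √925*28 = (5*√37)*28 = 140*√37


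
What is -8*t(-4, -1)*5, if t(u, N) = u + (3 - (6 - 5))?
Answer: 80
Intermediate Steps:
t(u, N) = 2 + u (t(u, N) = u + (3 - 1*1) = u + (3 - 1) = u + 2 = 2 + u)
-8*t(-4, -1)*5 = -8*(2 - 4)*5 = -8*(-2)*5 = 16*5 = 80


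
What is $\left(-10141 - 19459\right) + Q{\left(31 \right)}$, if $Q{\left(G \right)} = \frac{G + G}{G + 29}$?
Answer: $- \frac{887969}{30} \approx -29599.0$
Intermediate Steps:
$Q{\left(G \right)} = \frac{2 G}{29 + G}$
$\left(-10141 - 19459\right) + Q{\left(31 \right)} = \left(-10141 - 19459\right) + 2 \cdot 31 \frac{1}{29 + 31} = -29600 + 2 \cdot 31 \cdot \frac{1}{60} = -29600 + \frac{31}{30} = - \frac{887969}{30}$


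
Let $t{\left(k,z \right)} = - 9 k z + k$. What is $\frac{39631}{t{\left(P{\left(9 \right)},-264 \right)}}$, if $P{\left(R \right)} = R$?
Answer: $\frac{39631}{21393} \approx 1.8525$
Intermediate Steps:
$t{\left(k,z \right)} = k - 9 k z$ ($t{\left(k,z \right)} = - 9 k z + k = k - 9 k z$)
$\frac{39631}{t{\left(P{\left(9 \right)},-264 \right)}} = \frac{39631}{9 \left(1 - -2376\right)} = \frac{39631}{9 \left(1 + 2376\right)} = \frac{39631}{9 \cdot 2377} = \frac{39631}{21393}$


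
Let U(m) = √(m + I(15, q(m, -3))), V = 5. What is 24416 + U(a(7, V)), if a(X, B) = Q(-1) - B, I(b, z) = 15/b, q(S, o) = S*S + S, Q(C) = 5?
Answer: 24417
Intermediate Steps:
q(S, o) = S + S² (q(S, o) = S² + S = S + S²)
a(X, B) = 5 - B
U(m) = √(1 + m) (U(m) = √(m + 15/15) = √(m + 15*(1/15)) = √(m + 1) = √(1 + m))
24416 + U(a(7, V)) = 24416 + √(1 + (5 - 1*5)) = 24416 + √(1 + (5 - 5)) = 24416 + √(1 + 0) = 24416 + √1 = 24416 + 1 = 24417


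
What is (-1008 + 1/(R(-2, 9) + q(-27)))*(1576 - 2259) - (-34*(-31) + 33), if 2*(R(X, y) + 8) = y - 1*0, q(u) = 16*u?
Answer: 598706733/871 ≈ 6.8738e+5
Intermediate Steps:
R(X, y) = -8 + y/2 (R(X, y) = -8 + (y - 1*0)/2 = -8 + (y + 0)/2 = -8 + y/2)
(-1008 + 1/(R(-2, 9) + q(-27)))*(1576 - 2259) - (-34*(-31) + 33) = (-1008 + 1/((-8 + (½)*9) + 16*(-27)))*(1576 - 2259) - (-34*(-31) + 33) = (-1008 + 1/((-8 + 9/2) - 432))*(-683) - (1054 + 33) = (-1008 + 1/(-7/2 - 432))*(-683) - 1*1087 = (-1008 + 1/(-871/2))*(-683) - 1087 = (-1008 - 2/871)*(-683) - 1087 = -877970/871*(-683) - 1087 = 599653510/871 - 1087 = 598706733/871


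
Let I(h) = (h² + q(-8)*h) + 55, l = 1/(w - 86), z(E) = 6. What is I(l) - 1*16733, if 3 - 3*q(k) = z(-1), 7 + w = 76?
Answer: -4819924/289 ≈ -16678.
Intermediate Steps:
w = 69 (w = -7 + 76 = 69)
q(k) = -1 (q(k) = 1 - ⅓*6 = 1 - 2 = -1)
l = -1/17 (l = 1/(69 - 86) = 1/(-17) = -1/17 ≈ -0.058824)
I(h) = 55 + h² - h (I(h) = (h² - h) + 55 = 55 + h² - h)
I(l) - 1*16733 = (55 + (-1/17)² - 1*(-1/17)) - 1*16733 = (55 + 1/289 + 1/17) - 16733 = 15913/289 - 16733 = -4819924/289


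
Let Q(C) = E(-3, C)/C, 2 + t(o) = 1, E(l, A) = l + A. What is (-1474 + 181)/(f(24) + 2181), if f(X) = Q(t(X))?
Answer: -1293/2185 ≈ -0.59176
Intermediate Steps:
E(l, A) = A + l
t(o) = -1 (t(o) = -2 + 1 = -1)
Q(C) = (-3 + C)/C (Q(C) = (C - 3)/C = (-3 + C)/C)
f(X) = 4 (f(X) = (-3 - 1)/(-1) = -1*(-4) = 4)
(-1474 + 181)/(f(24) + 2181) = (-1474 + 181)/(4 + 2181) = -1293/2185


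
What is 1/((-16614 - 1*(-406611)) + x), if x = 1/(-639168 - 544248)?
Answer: 1183416/461528689751 ≈ 2.5641e-6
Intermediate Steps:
x = -1/1183416 (x = 1/(-1183416) = -1/1183416 ≈ -8.4501e-7)
1/((-16614 - 1*(-406611)) + x) = 1/((-16614 - 1*(-406611)) - 1/1183416) = 1/((-16614 + 406611) - 1/1183416) = 1/(389997 - 1/1183416) = 1/(461528689751/1183416) = 1183416/461528689751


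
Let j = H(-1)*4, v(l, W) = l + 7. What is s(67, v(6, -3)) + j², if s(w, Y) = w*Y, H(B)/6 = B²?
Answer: 1447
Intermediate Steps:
H(B) = 6*B²
v(l, W) = 7 + l
s(w, Y) = Y*w
j = 24 (j = (6*(-1)²)*4 = (6*1)*4 = 6*4 = 24)
s(67, v(6, -3)) + j² = (7 + 6)*67 + 24² = 13*67 + 576 = 871 + 576 = 1447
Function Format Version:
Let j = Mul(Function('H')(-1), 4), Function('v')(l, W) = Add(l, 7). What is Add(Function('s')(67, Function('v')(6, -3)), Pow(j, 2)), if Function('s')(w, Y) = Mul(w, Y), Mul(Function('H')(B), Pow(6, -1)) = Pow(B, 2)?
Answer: 1447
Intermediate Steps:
Function('H')(B) = Mul(6, Pow(B, 2))
Function('v')(l, W) = Add(7, l)
Function('s')(w, Y) = Mul(Y, w)
j = 24 (j = Mul(Mul(6, Pow(-1, 2)), 4) = Mul(Mul(6, 1), 4) = Mul(6, 4) = 24)
Add(Function('s')(67, Function('v')(6, -3)), Pow(j, 2)) = Add(Mul(Add(7, 6), 67), Pow(24, 2)) = Add(Mul(13, 67), 576) = Add(871, 576) = 1447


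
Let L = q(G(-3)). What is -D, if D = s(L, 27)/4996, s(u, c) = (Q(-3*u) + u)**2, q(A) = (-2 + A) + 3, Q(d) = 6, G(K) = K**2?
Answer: -64/1249 ≈ -0.051241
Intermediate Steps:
q(A) = 1 + A
L = 10 (L = 1 + (-3)**2 = 1 + 9 = 10)
s(u, c) = (6 + u)**2
D = 64/1249 (D = (6 + 10)**2/4996 = 16**2*(1/4996) = 256*(1/4996) = 64/1249 ≈ 0.051241)
-D = -1*64/1249 = -64/1249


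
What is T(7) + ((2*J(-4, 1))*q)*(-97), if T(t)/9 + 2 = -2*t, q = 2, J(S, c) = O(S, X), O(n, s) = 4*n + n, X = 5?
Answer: 7616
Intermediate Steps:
O(n, s) = 5*n
J(S, c) = 5*S
T(t) = -18 - 18*t (T(t) = -18 + 9*(-2*t) = -18 - 18*t)
T(7) + ((2*J(-4, 1))*q)*(-97) = (-18 - 18*7) + ((2*(5*(-4)))*2)*(-97) = (-18 - 126) + ((2*(-20))*2)*(-97) = -144 - 40*2*(-97) = -144 - 80*(-97) = -144 + 7760 = 7616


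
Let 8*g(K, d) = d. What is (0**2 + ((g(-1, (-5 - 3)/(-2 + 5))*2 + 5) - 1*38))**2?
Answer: 10201/9 ≈ 1133.4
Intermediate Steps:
g(K, d) = d/8
(0**2 + ((g(-1, (-5 - 3)/(-2 + 5))*2 + 5) - 1*38))**2 = (0**2 + (((((-5 - 3)/(-2 + 5))/8)*2 + 5) - 1*38))**2 = (0 + ((((-8/3)/8)*2 + 5) - 38))**2 = (0 + ((((-8*1/3)/8)*2 + 5) - 38))**2 = (0 + ((((1/8)*(-8/3))*2 + 5) - 38))**2 = (0 + ((-1/3*2 + 5) - 38))**2 = (0 + ((-2/3 + 5) - 38))**2 = (0 + (13/3 - 38))**2 = (0 - 101/3)**2 = (-101/3)**2 = 10201/9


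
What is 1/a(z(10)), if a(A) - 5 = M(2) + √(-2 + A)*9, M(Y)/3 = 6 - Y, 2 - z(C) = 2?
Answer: 17/451 - 9*I*√2/451 ≈ 0.037694 - 0.028222*I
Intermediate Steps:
z(C) = 0 (z(C) = 2 - 1*2 = 2 - 2 = 0)
M(Y) = 18 - 3*Y (M(Y) = 3*(6 - Y) = 18 - 3*Y)
a(A) = 17 + 9*√(-2 + A) (a(A) = 5 + ((18 - 3*2) + √(-2 + A)*9) = 5 + ((18 - 6) + 9*√(-2 + A)) = 5 + (12 + 9*√(-2 + A)) = 17 + 9*√(-2 + A))
1/a(z(10)) = 1/(17 + 9*√(-2 + 0)) = 1/(17 + 9*√(-2)) = 1/(17 + 9*(I*√2)) = 1/(17 + 9*I*√2)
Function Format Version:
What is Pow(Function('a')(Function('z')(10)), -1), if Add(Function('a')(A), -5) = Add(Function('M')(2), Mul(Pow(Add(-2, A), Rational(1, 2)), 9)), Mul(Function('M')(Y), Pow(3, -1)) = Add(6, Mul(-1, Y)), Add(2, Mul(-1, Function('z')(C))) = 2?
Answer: Add(Rational(17, 451), Mul(Rational(-9, 451), I, Pow(2, Rational(1, 2)))) ≈ Add(0.037694, Mul(-0.028222, I))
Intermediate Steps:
Function('z')(C) = 0 (Function('z')(C) = Add(2, Mul(-1, 2)) = Add(2, -2) = 0)
Function('M')(Y) = Add(18, Mul(-3, Y)) (Function('M')(Y) = Mul(3, Add(6, Mul(-1, Y))) = Add(18, Mul(-3, Y)))
Function('a')(A) = Add(17, Mul(9, Pow(Add(-2, A), Rational(1, 2)))) (Function('a')(A) = Add(5, Add(Add(18, Mul(-3, 2)), Mul(Pow(Add(-2, A), Rational(1, 2)), 9))) = Add(5, Add(Add(18, -6), Mul(9, Pow(Add(-2, A), Rational(1, 2))))) = Add(5, Add(12, Mul(9, Pow(Add(-2, A), Rational(1, 2))))) = Add(17, Mul(9, Pow(Add(-2, A), Rational(1, 2)))))
Pow(Function('a')(Function('z')(10)), -1) = Pow(Add(17, Mul(9, Pow(Add(-2, 0), Rational(1, 2)))), -1) = Pow(Add(17, Mul(9, Pow(-2, Rational(1, 2)))), -1) = Pow(Add(17, Mul(9, Mul(I, Pow(2, Rational(1, 2))))), -1) = Pow(Add(17, Mul(9, I, Pow(2, Rational(1, 2)))), -1)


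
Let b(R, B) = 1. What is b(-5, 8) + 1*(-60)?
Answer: -59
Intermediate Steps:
b(-5, 8) + 1*(-60) = 1 + 1*(-60) = 1 - 60 = -59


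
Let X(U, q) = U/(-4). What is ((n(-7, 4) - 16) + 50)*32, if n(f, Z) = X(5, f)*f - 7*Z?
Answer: 472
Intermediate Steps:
X(U, q) = -U/4 (X(U, q) = U*(-1/4) = -U/4)
n(f, Z) = -7*Z - 5*f/4 (n(f, Z) = (-1/4*5)*f - 7*Z = -5*f/4 - 7*Z = -7*Z - 5*f/4)
((n(-7, 4) - 16) + 50)*32 = (((-7*4 - 5/4*(-7)) - 16) + 50)*32 = (((-28 + 35/4) - 16) + 50)*32 = ((-77/4 - 16) + 50)*32 = (-141/4 + 50)*32 = (59/4)*32 = 472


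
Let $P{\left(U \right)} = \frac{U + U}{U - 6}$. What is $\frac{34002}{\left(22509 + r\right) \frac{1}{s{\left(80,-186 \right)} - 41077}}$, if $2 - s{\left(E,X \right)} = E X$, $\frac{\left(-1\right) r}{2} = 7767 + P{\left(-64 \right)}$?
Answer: $- \frac{2397991050}{18769} \approx -1.2776 \cdot 10^{5}$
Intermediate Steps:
$P{\left(U \right)} = \frac{2 U}{-6 + U}$
$r = - \frac{543818}{35}$ ($r = - 2 \left(7767 + 2 \left(-64\right) \frac{1}{-6 - 64}\right) = - 2 \left(7767 + 2 \left(-64\right) \frac{1}{-70}\right) = - 2 \left(7767 + 2 \left(-64\right) \left(- \frac{1}{70}\right)\right) = - 2 \left(7767 + \frac{64}{35}\right) = \left(-2\right) \frac{271909}{35} = - \frac{543818}{35} \approx -15538.0$)
$s{\left(E,X \right)} = 2 - E X$
$\frac{34002}{\left(22509 + r\right) \frac{1}{s{\left(80,-186 \right)} - 41077}} = \frac{34002}{\left(22509 - \frac{543818}{35}\right) \frac{1}{\left(2 - 80 \left(-186\right)\right) - 41077}} = \frac{34002}{\frac{243997}{35} \frac{1}{\left(2 + 14880\right) - 41077}} = \frac{34002}{\frac{243997}{35} \frac{1}{14882 - 41077}} = \frac{34002}{\frac{243997}{35} \frac{1}{-26195}} = \frac{34002}{\frac{243997}{35} \left(- \frac{1}{26195}\right)} = \frac{34002}{- \frac{18769}{70525}} = 34002 \left(- \frac{70525}{18769}\right) = - \frac{2397991050}{18769}$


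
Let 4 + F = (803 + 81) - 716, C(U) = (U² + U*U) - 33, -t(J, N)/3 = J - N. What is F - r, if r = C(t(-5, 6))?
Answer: -1981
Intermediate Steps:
t(J, N) = -3*J + 3*N (t(J, N) = -3*(J - N) = -3*J + 3*N)
C(U) = -33 + 2*U² (C(U) = (U² + U²) - 33 = 2*U² - 33 = -33 + 2*U²)
F = 164 (F = -4 + ((803 + 81) - 716) = -4 + (884 - 716) = -4 + 168 = 164)
r = 2145 (r = -33 + 2*(-3*(-5) + 3*6)² = -33 + 2*(15 + 18)² = -33 + 2*33² = -33 + 2*1089 = -33 + 2178 = 2145)
F - r = 164 - 1*2145 = 164 - 2145 = -1981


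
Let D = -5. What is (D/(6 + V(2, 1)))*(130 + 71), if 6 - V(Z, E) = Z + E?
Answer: -335/3 ≈ -111.67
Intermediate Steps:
V(Z, E) = 6 - E - Z (V(Z, E) = 6 - (Z + E) = 6 - (E + Z) = 6 + (-E - Z) = 6 - E - Z)
(D/(6 + V(2, 1)))*(130 + 71) = (-5/(6 + (6 - 1*1 - 1*2)))*(130 + 71) = -5/(6 + (6 - 1 - 2))*201 = -5/(6 + 3)*201 = -5/9*201 = -335/3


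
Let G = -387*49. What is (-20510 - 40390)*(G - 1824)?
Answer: 1265928300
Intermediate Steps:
G = -18963
(-20510 - 40390)*(G - 1824) = (-20510 - 40390)*(-18963 - 1824) = -60900*(-20787) = 1265928300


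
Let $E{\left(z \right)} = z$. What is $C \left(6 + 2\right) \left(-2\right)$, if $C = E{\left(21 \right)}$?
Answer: $-336$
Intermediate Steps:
$C = 21$
$C \left(6 + 2\right) \left(-2\right) = 21 \left(6 + 2\right) \left(-2\right) = 21 \cdot 8 \left(-2\right) = 21 \left(-16\right) = -336$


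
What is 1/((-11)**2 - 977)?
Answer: -1/856 ≈ -0.0011682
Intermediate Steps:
1/((-11)**2 - 977) = 1/(121 - 977) = 1/(-856) = -1/856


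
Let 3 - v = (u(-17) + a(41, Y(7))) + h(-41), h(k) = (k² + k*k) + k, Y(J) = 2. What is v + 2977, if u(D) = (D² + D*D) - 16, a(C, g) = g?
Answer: -905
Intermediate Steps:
u(D) = -16 + 2*D² (u(D) = (D² + D²) - 16 = 2*D² - 16 = -16 + 2*D²)
h(k) = k + 2*k² (h(k) = (k² + k²) + k = 2*k² + k = k + 2*k²)
v = -3882 (v = 3 - (((-16 + 2*(-17)²) + 2) - 41*(1 + 2*(-41))) = 3 - (((-16 + 2*289) + 2) - 41*(1 - 82)) = 3 - (((-16 + 578) + 2) - 41*(-81)) = 3 - ((562 + 2) + 3321) = 3 - (564 + 3321) = 3 - 1*3885 = 3 - 3885 = -3882)
v + 2977 = -3882 + 2977 = -905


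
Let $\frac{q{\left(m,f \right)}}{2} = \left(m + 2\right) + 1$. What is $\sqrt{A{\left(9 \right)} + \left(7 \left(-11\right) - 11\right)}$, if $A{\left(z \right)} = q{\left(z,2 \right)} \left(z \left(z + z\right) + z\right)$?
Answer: $4 \sqrt{251} \approx 63.372$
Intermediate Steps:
$q{\left(m,f \right)} = 6 + 2 m$ ($q{\left(m,f \right)} = 2 \left(\left(m + 2\right) + 1\right) = 2 \left(\left(2 + m\right) + 1\right) = 2 \left(3 + m\right) = 6 + 2 m$)
$A{\left(z \right)} = \left(6 + 2 z\right) \left(z + 2 z^{2}\right)$ ($A{\left(z \right)} = \left(6 + 2 z\right) \left(z \left(z + z\right) + z\right) = \left(6 + 2 z\right) \left(z 2 z + z\right) = \left(6 + 2 z\right) \left(2 z^{2} + z\right) = \left(6 + 2 z\right) \left(z + 2 z^{2}\right)$)
$\sqrt{A{\left(9 \right)} + \left(7 \left(-11\right) - 11\right)} = \sqrt{2 \cdot 9 \left(1 + 2 \cdot 9\right) \left(3 + 9\right) + \left(7 \left(-11\right) - 11\right)} = \sqrt{2 \cdot 9 \left(1 + 18\right) 12 - 88} = \sqrt{2 \cdot 9 \cdot 19 \cdot 12 - 88} = \sqrt{4104 - 88} = \sqrt{4016} = 4 \sqrt{251}$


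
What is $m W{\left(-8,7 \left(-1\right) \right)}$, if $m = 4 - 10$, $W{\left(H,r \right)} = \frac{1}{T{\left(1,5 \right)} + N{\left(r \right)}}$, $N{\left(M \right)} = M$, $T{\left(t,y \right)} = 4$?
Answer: $2$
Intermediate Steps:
$W{\left(H,r \right)} = \frac{1}{4 + r}$
$m = -6$ ($m = 4 - 10 = -6$)
$m W{\left(-8,7 \left(-1\right) \right)} = - \frac{6}{4 + 7 \left(-1\right)} = - \frac{6}{4 - 7} = - \frac{6}{-3} = \left(-6\right) \left(- \frac{1}{3}\right) = 2$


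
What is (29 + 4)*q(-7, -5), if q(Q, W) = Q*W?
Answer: 1155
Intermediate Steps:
(29 + 4)*q(-7, -5) = (29 + 4)*(-7*(-5)) = 33*35 = 1155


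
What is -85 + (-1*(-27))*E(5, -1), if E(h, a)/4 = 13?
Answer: 1319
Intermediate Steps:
E(h, a) = 52 (E(h, a) = 4*13 = 52)
-85 + (-1*(-27))*E(5, -1) = -85 - 1*(-27)*52 = -85 + 27*52 = -85 + 1404 = 1319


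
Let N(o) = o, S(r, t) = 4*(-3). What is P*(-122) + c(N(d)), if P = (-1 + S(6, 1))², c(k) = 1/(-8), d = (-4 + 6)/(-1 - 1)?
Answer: -164945/8 ≈ -20618.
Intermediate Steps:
d = -1 (d = 2/(-2) = 2*(-½) = -1)
S(r, t) = -12
c(k) = -⅛
P = 169 (P = (-1 - 12)² = (-13)² = 169)
P*(-122) + c(N(d)) = 169*(-122) - ⅛ = -20618 - ⅛ = -164945/8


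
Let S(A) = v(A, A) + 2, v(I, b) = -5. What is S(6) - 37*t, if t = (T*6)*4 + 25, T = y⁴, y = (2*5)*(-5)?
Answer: -5550000928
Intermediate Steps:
y = -50 (y = 10*(-5) = -50)
T = 6250000 (T = (-50)⁴ = 6250000)
S(A) = -3 (S(A) = -5 + 2 = -3)
t = 150000025 (t = (6250000*6)*4 + 25 = 37500000*4 + 25 = 150000000 + 25 = 150000025)
S(6) - 37*t = -3 - 37*150000025 = -3 - 5550000925 = -5550000928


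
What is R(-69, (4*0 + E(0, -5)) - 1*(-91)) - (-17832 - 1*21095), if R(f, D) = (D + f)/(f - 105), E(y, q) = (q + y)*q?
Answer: 6773251/174 ≈ 38927.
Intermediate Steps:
E(y, q) = q*(q + y)
R(f, D) = (D + f)/(-105 + f)
R(-69, (4*0 + E(0, -5)) - 1*(-91)) - (-17832 - 1*21095) = (((4*0 - 5*(-5 + 0)) - 1*(-91)) - 69)/(-105 - 69) - (-17832 - 1*21095) = (((0 - 5*(-5)) + 91) - 69)/(-174) - (-17832 - 21095) = -(((0 + 25) + 91) - 69)/174 - 1*(-38927) = -((25 + 91) - 69)/174 + 38927 = -(116 - 69)/174 + 38927 = -1/174*47 + 38927 = -47/174 + 38927 = 6773251/174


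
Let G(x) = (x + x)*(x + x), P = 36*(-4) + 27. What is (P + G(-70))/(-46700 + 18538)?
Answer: -19483/28162 ≈ -0.69182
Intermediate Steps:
P = -117 (P = -144 + 27 = -117)
G(x) = 4*x² (G(x) = (2*x)*(2*x) = 4*x²)
(P + G(-70))/(-46700 + 18538) = (-117 + 4*(-70)²)/(-46700 + 18538) = (-117 + 4*4900)/(-28162) = (-117 + 19600)*(-1/28162) = 19483*(-1/28162) = -19483/28162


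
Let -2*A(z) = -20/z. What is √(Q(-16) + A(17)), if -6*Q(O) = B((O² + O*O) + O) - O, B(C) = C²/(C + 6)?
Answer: I*√13724899374/12801 ≈ 9.1519*I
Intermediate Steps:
A(z) = 10/z (A(z) = -(-10)/z = 10/z)
B(C) = C²/(6 + C)
Q(O) = O/6 - (O + 2*O²)²/(6*(6 + O + 2*O²)) (Q(O) = -(((O² + O*O) + O)²/(6 + ((O² + O*O) + O)) - O)/6 = -(((O² + O²) + O)²/(6 + ((O² + O²) + O)) - O)/6 = -((2*O² + O)²/(6 + (2*O² + O)) - O)/6 = -((O + 2*O²)²/(6 + (O + 2*O²)) - O)/6 = -((O + 2*O²)²/(6 + O + 2*O²) - O)/6 = -(-O + (O + 2*O²)²/(6 + O + 2*O²))/6 = O/6 - (O + 2*O²)²/(6*(6 + O + 2*O²)))
√(Q(-16) + A(17)) = √((⅓)*(-16)*(3 - 1*(-16)² - 2*(-16)³)/(6 - 16 + 2*(-16)²) + 10/17) = √((⅓)*(-16)*(3 - 1*256 - 2*(-4096))/(6 - 16 + 2*256) + 10*(1/17)) = √((⅓)*(-16)*(3 - 256 + 8192)/(6 - 16 + 512) + 10/17) = √((⅓)*(-16)*7939/502 + 10/17) = √((⅓)*(-16)*(1/502)*7939 + 10/17) = √(-63512/753 + 10/17) = √(-1072174/12801) = I*√13724899374/12801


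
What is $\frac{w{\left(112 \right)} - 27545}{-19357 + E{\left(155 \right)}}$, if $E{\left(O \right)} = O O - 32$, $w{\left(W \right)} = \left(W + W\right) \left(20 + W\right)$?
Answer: $\frac{2023}{4636} \approx 0.43637$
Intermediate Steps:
$w{\left(W \right)} = 2 W \left(20 + W\right)$
$E{\left(O \right)} = -32 + O^{2}$ ($E{\left(O \right)} = O^{2} - 32 = -32 + O^{2}$)
$\frac{w{\left(112 \right)} - 27545}{-19357 + E{\left(155 \right)}} = \frac{2 \cdot 112 \left(20 + 112\right) - 27545}{-19357 - \left(32 - 155^{2}\right)} = \frac{2 \cdot 112 \cdot 132 - 27545}{-19357 + \left(-32 + 24025\right)} = \frac{29568 - 27545}{-19357 + 23993} = \frac{2023}{4636}$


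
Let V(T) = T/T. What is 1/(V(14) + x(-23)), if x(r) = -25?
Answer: -1/24 ≈ -0.041667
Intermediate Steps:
V(T) = 1
1/(V(14) + x(-23)) = 1/(1 - 25) = 1/(-24) = -1/24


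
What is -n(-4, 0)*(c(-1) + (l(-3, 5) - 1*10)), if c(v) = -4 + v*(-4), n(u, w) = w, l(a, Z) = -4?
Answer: 0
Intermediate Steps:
c(v) = -4 - 4*v
-n(-4, 0)*(c(-1) + (l(-3, 5) - 1*10)) = -0*((-4 - 4*(-1)) + (-4 - 1*10)) = -0*((-4 + 4) + (-4 - 10)) = -0*(0 - 14) = -0*(-14) = -1*0 = 0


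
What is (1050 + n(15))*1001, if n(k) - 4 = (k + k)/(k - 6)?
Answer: 3175172/3 ≈ 1.0584e+6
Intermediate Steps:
n(k) = 4 + 2*k/(-6 + k) (n(k) = 4 + (k + k)/(k - 6) = 4 + (2*k)/(-6 + k) = 4 + 2*k/(-6 + k))
(1050 + n(15))*1001 = (1050 + 6*(-4 + 15)/(-6 + 15))*1001 = (1050 + 6*11/9)*1001 = (1050 + 6*(⅑)*11)*1001 = (1050 + 22/3)*1001 = (3172/3)*1001 = 3175172/3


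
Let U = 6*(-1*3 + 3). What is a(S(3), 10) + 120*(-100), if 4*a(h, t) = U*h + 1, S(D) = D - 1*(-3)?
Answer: -47999/4 ≈ -12000.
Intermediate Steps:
S(D) = 3 + D (S(D) = D + 3 = 3 + D)
U = 0 (U = 6*(-3 + 3) = 6*0 = 0)
a(h, t) = ¼ (a(h, t) = (0*h + 1)/4 = (0 + 1)/4 = (¼)*1 = ¼)
a(S(3), 10) + 120*(-100) = ¼ + 120*(-100) = ¼ - 12000 = -47999/4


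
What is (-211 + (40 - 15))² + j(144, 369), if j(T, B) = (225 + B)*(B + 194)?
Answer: 369018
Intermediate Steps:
j(T, B) = (194 + B)*(225 + B) (j(T, B) = (225 + B)*(194 + B) = (194 + B)*(225 + B))
(-211 + (40 - 15))² + j(144, 369) = (-211 + (40 - 15))² + (43650 + 369² + 419*369) = (-211 + 25)² + (43650 + 136161 + 154611) = (-186)² + 334422 = 34596 + 334422 = 369018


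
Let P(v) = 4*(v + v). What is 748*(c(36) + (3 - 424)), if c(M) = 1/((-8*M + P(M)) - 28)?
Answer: -2204543/7 ≈ -3.1493e+5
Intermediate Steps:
P(v) = 8*v (P(v) = 4*(2*v) = 8*v)
c(M) = -1/28 (c(M) = 1/((-8*M + 8*M) - 28) = 1/(0 - 28) = 1/(-28) = -1/28)
748*(c(36) + (3 - 424)) = 748*(-1/28 + (3 - 424)) = 748*(-1/28 - 421) = 748*(-11789/28) = -2204543/7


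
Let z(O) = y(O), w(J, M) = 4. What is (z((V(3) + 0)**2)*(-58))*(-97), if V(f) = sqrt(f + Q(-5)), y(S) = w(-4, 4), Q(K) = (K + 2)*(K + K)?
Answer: 22504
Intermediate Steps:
Q(K) = 2*K*(2 + K) (Q(K) = (2 + K)*(2*K) = 2*K*(2 + K))
y(S) = 4
V(f) = sqrt(30 + f) (V(f) = sqrt(f + 2*(-5)*(2 - 5)) = sqrt(f + 2*(-5)*(-3)) = sqrt(f + 30) = sqrt(30 + f))
z(O) = 4
(z((V(3) + 0)**2)*(-58))*(-97) = (4*(-58))*(-97) = -232*(-97) = 22504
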